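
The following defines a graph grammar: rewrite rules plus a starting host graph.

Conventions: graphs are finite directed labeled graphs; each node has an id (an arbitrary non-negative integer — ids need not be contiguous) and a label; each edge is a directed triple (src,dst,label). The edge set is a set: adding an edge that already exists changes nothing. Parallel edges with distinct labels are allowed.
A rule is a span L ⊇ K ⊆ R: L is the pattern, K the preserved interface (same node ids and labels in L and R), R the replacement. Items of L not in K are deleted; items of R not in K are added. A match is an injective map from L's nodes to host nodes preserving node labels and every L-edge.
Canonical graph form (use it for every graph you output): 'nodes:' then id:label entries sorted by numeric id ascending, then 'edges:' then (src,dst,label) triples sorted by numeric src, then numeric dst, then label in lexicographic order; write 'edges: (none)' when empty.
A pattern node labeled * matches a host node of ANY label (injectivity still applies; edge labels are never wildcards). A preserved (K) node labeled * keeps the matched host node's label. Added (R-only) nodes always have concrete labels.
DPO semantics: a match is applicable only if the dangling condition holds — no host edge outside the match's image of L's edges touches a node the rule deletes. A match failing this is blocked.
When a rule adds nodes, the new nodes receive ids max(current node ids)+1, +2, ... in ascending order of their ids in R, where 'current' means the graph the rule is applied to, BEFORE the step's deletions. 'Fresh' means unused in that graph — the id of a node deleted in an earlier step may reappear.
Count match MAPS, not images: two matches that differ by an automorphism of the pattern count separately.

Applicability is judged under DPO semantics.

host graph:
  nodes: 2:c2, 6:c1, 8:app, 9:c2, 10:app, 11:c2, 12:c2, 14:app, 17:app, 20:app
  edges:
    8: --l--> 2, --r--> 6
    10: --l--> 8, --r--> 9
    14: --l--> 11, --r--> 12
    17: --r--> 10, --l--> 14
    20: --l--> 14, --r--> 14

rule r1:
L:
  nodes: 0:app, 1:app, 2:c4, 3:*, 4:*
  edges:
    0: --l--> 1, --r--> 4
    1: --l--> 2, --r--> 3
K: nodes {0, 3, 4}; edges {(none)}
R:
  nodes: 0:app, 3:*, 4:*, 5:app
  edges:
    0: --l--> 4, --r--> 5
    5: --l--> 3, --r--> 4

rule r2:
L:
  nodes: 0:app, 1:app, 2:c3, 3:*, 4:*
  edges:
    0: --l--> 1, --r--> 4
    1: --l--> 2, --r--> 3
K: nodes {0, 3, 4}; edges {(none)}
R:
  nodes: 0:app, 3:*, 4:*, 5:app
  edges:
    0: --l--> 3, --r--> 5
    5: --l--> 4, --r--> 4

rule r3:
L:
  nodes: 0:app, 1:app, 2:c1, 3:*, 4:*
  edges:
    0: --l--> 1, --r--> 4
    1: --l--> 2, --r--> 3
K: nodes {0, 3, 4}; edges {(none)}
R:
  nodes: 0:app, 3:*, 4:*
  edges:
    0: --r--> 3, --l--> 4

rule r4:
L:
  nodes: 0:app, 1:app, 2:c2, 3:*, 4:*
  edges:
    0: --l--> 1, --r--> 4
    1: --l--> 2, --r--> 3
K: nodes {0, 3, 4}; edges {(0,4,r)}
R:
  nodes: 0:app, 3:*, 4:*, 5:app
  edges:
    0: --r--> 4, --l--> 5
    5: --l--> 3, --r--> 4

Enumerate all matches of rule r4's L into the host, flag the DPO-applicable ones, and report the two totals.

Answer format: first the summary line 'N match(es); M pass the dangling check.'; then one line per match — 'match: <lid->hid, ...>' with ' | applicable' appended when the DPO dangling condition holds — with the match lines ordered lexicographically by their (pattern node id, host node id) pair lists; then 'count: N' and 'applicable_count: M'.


2 match(es); 1 pass the dangling check.
match: 0->10, 1->8, 2->2, 3->6, 4->9 | applicable
match: 0->17, 1->14, 2->11, 3->12, 4->10
count: 2
applicable_count: 1


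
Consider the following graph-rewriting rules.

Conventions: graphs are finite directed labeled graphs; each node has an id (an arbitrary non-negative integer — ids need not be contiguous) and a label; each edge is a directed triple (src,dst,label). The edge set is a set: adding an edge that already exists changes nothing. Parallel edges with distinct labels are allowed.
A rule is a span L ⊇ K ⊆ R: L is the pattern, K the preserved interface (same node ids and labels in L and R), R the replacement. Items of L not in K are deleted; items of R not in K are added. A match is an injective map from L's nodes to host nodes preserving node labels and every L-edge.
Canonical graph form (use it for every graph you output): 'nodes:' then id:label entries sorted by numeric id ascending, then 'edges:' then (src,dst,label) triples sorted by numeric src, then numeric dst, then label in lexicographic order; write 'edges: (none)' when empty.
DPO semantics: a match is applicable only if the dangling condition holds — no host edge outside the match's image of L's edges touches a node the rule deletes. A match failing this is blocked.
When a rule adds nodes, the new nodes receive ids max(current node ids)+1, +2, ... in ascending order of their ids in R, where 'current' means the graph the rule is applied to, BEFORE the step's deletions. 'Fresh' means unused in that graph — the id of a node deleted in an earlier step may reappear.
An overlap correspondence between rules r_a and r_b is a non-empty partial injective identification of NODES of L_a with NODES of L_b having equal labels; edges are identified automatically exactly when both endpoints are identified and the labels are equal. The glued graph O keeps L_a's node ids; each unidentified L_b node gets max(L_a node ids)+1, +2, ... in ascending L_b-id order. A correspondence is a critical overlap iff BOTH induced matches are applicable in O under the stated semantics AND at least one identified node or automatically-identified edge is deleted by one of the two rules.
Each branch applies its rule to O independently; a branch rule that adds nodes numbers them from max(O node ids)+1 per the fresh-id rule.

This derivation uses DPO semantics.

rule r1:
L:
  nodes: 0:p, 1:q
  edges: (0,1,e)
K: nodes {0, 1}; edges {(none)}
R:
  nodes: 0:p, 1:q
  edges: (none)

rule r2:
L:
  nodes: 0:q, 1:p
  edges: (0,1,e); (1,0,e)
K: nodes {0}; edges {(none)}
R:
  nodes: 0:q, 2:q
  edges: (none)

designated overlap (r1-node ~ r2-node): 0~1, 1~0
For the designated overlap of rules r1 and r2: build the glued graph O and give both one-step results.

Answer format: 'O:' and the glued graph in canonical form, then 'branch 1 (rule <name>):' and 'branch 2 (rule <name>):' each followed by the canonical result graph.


O:
nodes: 0:p, 1:q
edges: (0,1,e); (1,0,e)
branch 1 (rule r1):
nodes: 0:p, 1:q
edges: (1,0,e)
branch 2 (rule r2):
nodes: 1:q, 2:q
edges: (none)


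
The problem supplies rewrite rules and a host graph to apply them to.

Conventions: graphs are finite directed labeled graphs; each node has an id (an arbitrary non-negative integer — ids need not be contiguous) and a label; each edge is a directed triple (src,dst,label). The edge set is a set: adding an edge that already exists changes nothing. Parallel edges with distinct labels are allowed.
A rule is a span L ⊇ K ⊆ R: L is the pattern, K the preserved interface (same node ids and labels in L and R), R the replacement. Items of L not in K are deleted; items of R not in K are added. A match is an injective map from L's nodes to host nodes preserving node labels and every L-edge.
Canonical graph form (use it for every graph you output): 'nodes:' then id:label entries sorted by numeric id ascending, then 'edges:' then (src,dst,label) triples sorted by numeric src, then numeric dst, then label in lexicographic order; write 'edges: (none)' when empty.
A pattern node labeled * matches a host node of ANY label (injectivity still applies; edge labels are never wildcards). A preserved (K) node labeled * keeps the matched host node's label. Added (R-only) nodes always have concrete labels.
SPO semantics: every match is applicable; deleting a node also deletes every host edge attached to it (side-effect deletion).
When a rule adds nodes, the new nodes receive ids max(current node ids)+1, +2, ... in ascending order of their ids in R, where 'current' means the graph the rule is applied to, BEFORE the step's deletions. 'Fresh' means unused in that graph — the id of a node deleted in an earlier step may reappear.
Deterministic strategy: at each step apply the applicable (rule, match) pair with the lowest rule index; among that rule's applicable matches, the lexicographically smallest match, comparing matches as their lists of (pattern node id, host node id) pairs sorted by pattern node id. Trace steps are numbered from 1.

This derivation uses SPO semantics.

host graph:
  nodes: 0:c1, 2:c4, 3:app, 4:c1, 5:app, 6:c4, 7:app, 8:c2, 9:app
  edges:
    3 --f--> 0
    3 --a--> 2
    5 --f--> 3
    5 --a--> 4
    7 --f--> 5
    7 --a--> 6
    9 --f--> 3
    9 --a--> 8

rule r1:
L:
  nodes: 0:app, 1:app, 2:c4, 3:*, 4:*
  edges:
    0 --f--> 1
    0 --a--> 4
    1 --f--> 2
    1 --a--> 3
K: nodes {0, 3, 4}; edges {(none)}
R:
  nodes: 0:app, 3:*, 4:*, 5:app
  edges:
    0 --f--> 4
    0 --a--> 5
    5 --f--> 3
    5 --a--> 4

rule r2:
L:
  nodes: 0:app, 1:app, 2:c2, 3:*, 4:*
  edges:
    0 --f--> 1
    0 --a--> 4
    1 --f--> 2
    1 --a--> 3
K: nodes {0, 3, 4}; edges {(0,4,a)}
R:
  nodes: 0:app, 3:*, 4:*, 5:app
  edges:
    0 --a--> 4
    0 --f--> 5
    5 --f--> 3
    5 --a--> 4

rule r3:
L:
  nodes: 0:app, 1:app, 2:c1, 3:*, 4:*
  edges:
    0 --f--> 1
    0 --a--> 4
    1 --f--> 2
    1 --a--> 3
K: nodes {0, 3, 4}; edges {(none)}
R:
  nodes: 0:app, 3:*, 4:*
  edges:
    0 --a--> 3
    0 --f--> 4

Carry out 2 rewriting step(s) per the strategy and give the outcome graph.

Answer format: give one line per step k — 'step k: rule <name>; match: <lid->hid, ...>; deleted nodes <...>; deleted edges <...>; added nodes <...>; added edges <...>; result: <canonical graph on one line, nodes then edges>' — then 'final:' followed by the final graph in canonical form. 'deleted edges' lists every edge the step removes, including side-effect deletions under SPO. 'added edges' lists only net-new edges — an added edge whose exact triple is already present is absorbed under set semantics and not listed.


step 1: rule r3; match: 0->5, 1->3, 2->0, 3->2, 4->4; deleted nodes 0, 3; deleted edges (3,0,f); (3,2,a); (5,3,f); (5,4,a); (9,3,f); added nodes (none); added edges (5,2,a); (5,4,f); result: nodes: 2:c4, 4:c1, 5:app, 6:c4, 7:app, 8:c2, 9:app edges: (5,2,a); (5,4,f); (7,5,f); (7,6,a); (9,8,a)
step 2: rule r3; match: 0->7, 1->5, 2->4, 3->2, 4->6; deleted nodes 4, 5; deleted edges (5,2,a); (5,4,f); (7,5,f); (7,6,a); added nodes (none); added edges (7,2,a); (7,6,f); result: nodes: 2:c4, 6:c4, 7:app, 8:c2, 9:app edges: (7,2,a); (7,6,f); (9,8,a)
final:
nodes: 2:c4, 6:c4, 7:app, 8:c2, 9:app
edges: (7,2,a); (7,6,f); (9,8,a)


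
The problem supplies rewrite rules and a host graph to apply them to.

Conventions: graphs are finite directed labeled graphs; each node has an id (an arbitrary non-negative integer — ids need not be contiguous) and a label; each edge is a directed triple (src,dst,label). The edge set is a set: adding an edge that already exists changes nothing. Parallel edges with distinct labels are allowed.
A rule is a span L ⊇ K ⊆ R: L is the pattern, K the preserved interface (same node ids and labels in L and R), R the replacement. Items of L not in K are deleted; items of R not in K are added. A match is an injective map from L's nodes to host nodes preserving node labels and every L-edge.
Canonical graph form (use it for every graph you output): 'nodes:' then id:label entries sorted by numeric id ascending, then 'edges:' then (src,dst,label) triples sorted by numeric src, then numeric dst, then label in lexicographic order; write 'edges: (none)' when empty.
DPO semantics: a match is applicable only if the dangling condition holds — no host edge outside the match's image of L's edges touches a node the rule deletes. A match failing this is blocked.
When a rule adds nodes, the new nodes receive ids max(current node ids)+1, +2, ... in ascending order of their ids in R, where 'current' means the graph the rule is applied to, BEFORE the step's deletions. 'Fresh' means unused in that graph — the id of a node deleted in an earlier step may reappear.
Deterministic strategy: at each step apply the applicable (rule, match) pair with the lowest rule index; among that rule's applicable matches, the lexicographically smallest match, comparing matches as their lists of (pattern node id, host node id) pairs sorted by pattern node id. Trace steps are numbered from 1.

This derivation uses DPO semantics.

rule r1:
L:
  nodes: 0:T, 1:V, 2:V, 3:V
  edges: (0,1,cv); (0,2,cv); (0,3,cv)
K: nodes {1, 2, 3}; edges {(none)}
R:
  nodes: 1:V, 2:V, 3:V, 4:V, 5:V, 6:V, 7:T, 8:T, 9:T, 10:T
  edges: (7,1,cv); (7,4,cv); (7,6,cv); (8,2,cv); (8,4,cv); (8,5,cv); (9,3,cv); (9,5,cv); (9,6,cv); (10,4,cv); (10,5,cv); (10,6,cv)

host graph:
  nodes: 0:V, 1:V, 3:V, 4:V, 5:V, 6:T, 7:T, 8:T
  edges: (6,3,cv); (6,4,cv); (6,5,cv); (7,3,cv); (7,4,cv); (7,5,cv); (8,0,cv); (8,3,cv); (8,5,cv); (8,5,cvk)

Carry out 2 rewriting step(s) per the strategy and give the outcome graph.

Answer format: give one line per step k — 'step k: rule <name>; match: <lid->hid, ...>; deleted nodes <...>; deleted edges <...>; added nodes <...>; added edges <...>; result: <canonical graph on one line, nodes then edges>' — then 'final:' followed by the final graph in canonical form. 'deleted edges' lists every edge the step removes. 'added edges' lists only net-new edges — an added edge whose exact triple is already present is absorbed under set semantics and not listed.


step 1: rule r1; match: 0->6, 1->3, 2->4, 3->5; deleted nodes 6; deleted edges (6,3,cv); (6,4,cv); (6,5,cv); added nodes 9, 10, 11, 12, 13, 14, 15; added edges (12,3,cv); (12,9,cv); (12,11,cv); (13,4,cv); (13,9,cv); (13,10,cv); (14,5,cv); (14,10,cv); (14,11,cv); (15,9,cv); (15,10,cv); (15,11,cv); result: nodes: 0:V, 1:V, 3:V, 4:V, 5:V, 7:T, 8:T, 9:V, 10:V, 11:V, 12:T, 13:T, 14:T, 15:T edges: (7,3,cv); (7,4,cv); (7,5,cv); (8,0,cv); (8,3,cv); (8,5,cv); (8,5,cvk); (12,3,cv); (12,9,cv); (12,11,cv); (13,4,cv); (13,9,cv); (13,10,cv); (14,5,cv); (14,10,cv); (14,11,cv); (15,9,cv); (15,10,cv); (15,11,cv)
step 2: rule r1; match: 0->7, 1->3, 2->4, 3->5; deleted nodes 7; deleted edges (7,3,cv); (7,4,cv); (7,5,cv); added nodes 16, 17, 18, 19, 20, 21, 22; added edges (19,3,cv); (19,16,cv); (19,18,cv); (20,4,cv); (20,16,cv); (20,17,cv); (21,5,cv); (21,17,cv); (21,18,cv); (22,16,cv); (22,17,cv); (22,18,cv); result: nodes: 0:V, 1:V, 3:V, 4:V, 5:V, 8:T, 9:V, 10:V, 11:V, 12:T, 13:T, 14:T, 15:T, 16:V, 17:V, 18:V, 19:T, 20:T, 21:T, 22:T edges: (8,0,cv); (8,3,cv); (8,5,cv); (8,5,cvk); (12,3,cv); (12,9,cv); (12,11,cv); (13,4,cv); (13,9,cv); (13,10,cv); (14,5,cv); (14,10,cv); (14,11,cv); (15,9,cv); (15,10,cv); (15,11,cv); (19,3,cv); (19,16,cv); (19,18,cv); (20,4,cv); (20,16,cv); (20,17,cv); (21,5,cv); (21,17,cv); (21,18,cv); (22,16,cv); (22,17,cv); (22,18,cv)
final:
nodes: 0:V, 1:V, 3:V, 4:V, 5:V, 8:T, 9:V, 10:V, 11:V, 12:T, 13:T, 14:T, 15:T, 16:V, 17:V, 18:V, 19:T, 20:T, 21:T, 22:T
edges: (8,0,cv); (8,3,cv); (8,5,cv); (8,5,cvk); (12,3,cv); (12,9,cv); (12,11,cv); (13,4,cv); (13,9,cv); (13,10,cv); (14,5,cv); (14,10,cv); (14,11,cv); (15,9,cv); (15,10,cv); (15,11,cv); (19,3,cv); (19,16,cv); (19,18,cv); (20,4,cv); (20,16,cv); (20,17,cv); (21,5,cv); (21,17,cv); (21,18,cv); (22,16,cv); (22,17,cv); (22,18,cv)


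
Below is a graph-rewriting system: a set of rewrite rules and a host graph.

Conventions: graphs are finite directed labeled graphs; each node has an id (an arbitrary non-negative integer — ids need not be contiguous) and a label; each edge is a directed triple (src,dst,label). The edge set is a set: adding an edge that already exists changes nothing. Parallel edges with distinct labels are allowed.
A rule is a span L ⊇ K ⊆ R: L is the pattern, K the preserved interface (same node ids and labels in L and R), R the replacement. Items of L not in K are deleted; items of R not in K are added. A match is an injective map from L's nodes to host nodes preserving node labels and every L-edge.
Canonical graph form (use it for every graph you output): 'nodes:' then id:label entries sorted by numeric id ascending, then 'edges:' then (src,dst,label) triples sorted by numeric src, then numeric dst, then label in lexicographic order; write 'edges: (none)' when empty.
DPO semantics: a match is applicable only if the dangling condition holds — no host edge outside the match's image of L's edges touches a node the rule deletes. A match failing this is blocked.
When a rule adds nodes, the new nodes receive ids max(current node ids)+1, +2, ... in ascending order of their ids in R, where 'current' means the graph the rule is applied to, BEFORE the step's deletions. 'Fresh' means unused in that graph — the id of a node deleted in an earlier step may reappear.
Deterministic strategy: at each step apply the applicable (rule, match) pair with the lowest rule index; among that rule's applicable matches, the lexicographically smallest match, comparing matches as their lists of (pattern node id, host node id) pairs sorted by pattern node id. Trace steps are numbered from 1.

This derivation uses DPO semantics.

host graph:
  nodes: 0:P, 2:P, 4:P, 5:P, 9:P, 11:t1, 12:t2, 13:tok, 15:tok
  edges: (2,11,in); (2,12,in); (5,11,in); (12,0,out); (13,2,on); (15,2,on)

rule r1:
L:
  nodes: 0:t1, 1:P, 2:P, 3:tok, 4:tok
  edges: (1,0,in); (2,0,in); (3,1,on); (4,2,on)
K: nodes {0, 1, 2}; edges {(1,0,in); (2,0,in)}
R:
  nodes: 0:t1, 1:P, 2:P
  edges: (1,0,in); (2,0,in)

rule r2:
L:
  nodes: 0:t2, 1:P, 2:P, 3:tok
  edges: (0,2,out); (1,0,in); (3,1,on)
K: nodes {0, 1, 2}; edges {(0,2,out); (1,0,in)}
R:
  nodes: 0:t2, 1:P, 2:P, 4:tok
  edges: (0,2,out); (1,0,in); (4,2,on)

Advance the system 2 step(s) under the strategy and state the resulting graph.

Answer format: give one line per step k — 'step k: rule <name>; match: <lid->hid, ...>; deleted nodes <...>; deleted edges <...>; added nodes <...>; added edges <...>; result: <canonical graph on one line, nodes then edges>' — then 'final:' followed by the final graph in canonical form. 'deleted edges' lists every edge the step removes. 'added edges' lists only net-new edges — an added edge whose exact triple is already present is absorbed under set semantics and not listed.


step 1: rule r2; match: 0->12, 1->2, 2->0, 3->13; deleted nodes 13; deleted edges (13,2,on); added nodes 16; added edges (16,0,on); result: nodes: 0:P, 2:P, 4:P, 5:P, 9:P, 11:t1, 12:t2, 15:tok, 16:tok edges: (2,11,in); (2,12,in); (5,11,in); (12,0,out); (15,2,on); (16,0,on)
step 2: rule r2; match: 0->12, 1->2, 2->0, 3->15; deleted nodes 15; deleted edges (15,2,on); added nodes 17; added edges (17,0,on); result: nodes: 0:P, 2:P, 4:P, 5:P, 9:P, 11:t1, 12:t2, 16:tok, 17:tok edges: (2,11,in); (2,12,in); (5,11,in); (12,0,out); (16,0,on); (17,0,on)
final:
nodes: 0:P, 2:P, 4:P, 5:P, 9:P, 11:t1, 12:t2, 16:tok, 17:tok
edges: (2,11,in); (2,12,in); (5,11,in); (12,0,out); (16,0,on); (17,0,on)


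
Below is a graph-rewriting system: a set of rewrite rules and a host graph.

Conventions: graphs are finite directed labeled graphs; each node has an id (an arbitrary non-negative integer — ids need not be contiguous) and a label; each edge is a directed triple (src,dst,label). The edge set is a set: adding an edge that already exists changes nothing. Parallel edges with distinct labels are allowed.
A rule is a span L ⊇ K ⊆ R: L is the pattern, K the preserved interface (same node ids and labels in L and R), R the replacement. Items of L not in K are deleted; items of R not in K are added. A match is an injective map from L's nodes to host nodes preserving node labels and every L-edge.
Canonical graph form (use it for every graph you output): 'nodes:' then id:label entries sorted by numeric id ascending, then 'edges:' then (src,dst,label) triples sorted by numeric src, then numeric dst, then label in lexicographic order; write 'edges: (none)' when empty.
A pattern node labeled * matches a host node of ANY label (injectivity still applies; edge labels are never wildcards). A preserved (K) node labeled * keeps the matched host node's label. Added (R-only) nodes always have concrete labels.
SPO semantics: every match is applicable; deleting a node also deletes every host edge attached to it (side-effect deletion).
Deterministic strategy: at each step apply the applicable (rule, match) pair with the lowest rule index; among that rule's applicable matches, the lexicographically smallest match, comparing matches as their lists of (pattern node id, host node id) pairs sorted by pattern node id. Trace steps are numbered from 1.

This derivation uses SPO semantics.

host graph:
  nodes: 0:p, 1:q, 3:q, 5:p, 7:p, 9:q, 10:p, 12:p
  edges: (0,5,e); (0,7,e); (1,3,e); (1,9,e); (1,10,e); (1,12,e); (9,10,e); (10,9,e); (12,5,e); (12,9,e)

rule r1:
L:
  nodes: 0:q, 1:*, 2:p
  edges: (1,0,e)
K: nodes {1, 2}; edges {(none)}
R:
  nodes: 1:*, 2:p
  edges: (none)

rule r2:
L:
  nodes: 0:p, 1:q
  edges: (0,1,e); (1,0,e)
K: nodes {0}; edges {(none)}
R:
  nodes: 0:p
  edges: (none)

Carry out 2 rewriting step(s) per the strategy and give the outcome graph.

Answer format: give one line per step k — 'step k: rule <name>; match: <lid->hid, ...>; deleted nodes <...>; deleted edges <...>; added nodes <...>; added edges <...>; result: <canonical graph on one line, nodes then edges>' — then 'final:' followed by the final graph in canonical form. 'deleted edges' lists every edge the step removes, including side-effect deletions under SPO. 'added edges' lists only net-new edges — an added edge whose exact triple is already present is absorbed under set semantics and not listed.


step 1: rule r1; match: 0->3, 1->1, 2->0; deleted nodes 3; deleted edges (1,3,e); added nodes (none); added edges (none); result: nodes: 0:p, 1:q, 5:p, 7:p, 9:q, 10:p, 12:p edges: (0,5,e); (0,7,e); (1,9,e); (1,10,e); (1,12,e); (9,10,e); (10,9,e); (12,5,e); (12,9,e)
step 2: rule r1; match: 0->9, 1->1, 2->0; deleted nodes 9; deleted edges (1,9,e); (9,10,e); (10,9,e); (12,9,e); added nodes (none); added edges (none); result: nodes: 0:p, 1:q, 5:p, 7:p, 10:p, 12:p edges: (0,5,e); (0,7,e); (1,10,e); (1,12,e); (12,5,e)
final:
nodes: 0:p, 1:q, 5:p, 7:p, 10:p, 12:p
edges: (0,5,e); (0,7,e); (1,10,e); (1,12,e); (12,5,e)


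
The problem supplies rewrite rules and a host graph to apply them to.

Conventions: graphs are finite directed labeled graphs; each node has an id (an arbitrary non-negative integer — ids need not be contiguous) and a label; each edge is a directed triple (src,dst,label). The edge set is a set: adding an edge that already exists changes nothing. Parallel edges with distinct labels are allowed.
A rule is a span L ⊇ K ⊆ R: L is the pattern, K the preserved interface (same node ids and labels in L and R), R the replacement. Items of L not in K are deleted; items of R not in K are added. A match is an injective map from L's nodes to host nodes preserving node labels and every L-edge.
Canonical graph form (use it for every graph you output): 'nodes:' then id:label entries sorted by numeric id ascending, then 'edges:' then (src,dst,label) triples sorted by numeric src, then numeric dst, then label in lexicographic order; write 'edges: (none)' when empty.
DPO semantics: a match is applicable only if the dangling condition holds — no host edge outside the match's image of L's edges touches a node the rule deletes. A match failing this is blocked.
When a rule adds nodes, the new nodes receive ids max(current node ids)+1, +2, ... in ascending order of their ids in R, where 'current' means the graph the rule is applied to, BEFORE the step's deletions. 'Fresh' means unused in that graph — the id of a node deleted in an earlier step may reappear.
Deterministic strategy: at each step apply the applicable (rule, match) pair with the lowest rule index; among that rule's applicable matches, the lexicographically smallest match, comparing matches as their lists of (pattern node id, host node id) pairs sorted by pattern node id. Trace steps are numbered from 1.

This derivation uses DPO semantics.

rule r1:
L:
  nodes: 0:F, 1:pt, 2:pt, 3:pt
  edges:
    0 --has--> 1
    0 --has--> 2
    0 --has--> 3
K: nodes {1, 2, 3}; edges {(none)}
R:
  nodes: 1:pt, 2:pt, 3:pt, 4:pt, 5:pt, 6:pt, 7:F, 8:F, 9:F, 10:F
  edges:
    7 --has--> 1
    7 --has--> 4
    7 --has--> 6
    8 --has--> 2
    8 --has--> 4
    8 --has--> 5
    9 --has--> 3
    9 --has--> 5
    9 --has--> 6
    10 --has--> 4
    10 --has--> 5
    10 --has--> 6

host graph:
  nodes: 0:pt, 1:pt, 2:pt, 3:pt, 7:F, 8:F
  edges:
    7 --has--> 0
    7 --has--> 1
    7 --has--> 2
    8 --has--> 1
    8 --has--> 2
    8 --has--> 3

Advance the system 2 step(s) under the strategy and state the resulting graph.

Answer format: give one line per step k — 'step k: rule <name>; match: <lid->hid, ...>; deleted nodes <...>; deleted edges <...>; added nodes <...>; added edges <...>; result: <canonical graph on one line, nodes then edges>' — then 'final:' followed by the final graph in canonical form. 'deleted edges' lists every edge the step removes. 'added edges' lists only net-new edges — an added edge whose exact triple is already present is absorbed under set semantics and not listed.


step 1: rule r1; match: 0->7, 1->0, 2->1, 3->2; deleted nodes 7; deleted edges (7,0,has); (7,1,has); (7,2,has); added nodes 9, 10, 11, 12, 13, 14, 15; added edges (12,0,has); (12,9,has); (12,11,has); (13,1,has); (13,9,has); (13,10,has); (14,2,has); (14,10,has); (14,11,has); (15,9,has); (15,10,has); (15,11,has); result: nodes: 0:pt, 1:pt, 2:pt, 3:pt, 8:F, 9:pt, 10:pt, 11:pt, 12:F, 13:F, 14:F, 15:F edges: (8,1,has); (8,2,has); (8,3,has); (12,0,has); (12,9,has); (12,11,has); (13,1,has); (13,9,has); (13,10,has); (14,2,has); (14,10,has); (14,11,has); (15,9,has); (15,10,has); (15,11,has)
step 2: rule r1; match: 0->8, 1->1, 2->2, 3->3; deleted nodes 8; deleted edges (8,1,has); (8,2,has); (8,3,has); added nodes 16, 17, 18, 19, 20, 21, 22; added edges (19,1,has); (19,16,has); (19,18,has); (20,2,has); (20,16,has); (20,17,has); (21,3,has); (21,17,has); (21,18,has); (22,16,has); (22,17,has); (22,18,has); result: nodes: 0:pt, 1:pt, 2:pt, 3:pt, 9:pt, 10:pt, 11:pt, 12:F, 13:F, 14:F, 15:F, 16:pt, 17:pt, 18:pt, 19:F, 20:F, 21:F, 22:F edges: (12,0,has); (12,9,has); (12,11,has); (13,1,has); (13,9,has); (13,10,has); (14,2,has); (14,10,has); (14,11,has); (15,9,has); (15,10,has); (15,11,has); (19,1,has); (19,16,has); (19,18,has); (20,2,has); (20,16,has); (20,17,has); (21,3,has); (21,17,has); (21,18,has); (22,16,has); (22,17,has); (22,18,has)
final:
nodes: 0:pt, 1:pt, 2:pt, 3:pt, 9:pt, 10:pt, 11:pt, 12:F, 13:F, 14:F, 15:F, 16:pt, 17:pt, 18:pt, 19:F, 20:F, 21:F, 22:F
edges: (12,0,has); (12,9,has); (12,11,has); (13,1,has); (13,9,has); (13,10,has); (14,2,has); (14,10,has); (14,11,has); (15,9,has); (15,10,has); (15,11,has); (19,1,has); (19,16,has); (19,18,has); (20,2,has); (20,16,has); (20,17,has); (21,3,has); (21,17,has); (21,18,has); (22,16,has); (22,17,has); (22,18,has)


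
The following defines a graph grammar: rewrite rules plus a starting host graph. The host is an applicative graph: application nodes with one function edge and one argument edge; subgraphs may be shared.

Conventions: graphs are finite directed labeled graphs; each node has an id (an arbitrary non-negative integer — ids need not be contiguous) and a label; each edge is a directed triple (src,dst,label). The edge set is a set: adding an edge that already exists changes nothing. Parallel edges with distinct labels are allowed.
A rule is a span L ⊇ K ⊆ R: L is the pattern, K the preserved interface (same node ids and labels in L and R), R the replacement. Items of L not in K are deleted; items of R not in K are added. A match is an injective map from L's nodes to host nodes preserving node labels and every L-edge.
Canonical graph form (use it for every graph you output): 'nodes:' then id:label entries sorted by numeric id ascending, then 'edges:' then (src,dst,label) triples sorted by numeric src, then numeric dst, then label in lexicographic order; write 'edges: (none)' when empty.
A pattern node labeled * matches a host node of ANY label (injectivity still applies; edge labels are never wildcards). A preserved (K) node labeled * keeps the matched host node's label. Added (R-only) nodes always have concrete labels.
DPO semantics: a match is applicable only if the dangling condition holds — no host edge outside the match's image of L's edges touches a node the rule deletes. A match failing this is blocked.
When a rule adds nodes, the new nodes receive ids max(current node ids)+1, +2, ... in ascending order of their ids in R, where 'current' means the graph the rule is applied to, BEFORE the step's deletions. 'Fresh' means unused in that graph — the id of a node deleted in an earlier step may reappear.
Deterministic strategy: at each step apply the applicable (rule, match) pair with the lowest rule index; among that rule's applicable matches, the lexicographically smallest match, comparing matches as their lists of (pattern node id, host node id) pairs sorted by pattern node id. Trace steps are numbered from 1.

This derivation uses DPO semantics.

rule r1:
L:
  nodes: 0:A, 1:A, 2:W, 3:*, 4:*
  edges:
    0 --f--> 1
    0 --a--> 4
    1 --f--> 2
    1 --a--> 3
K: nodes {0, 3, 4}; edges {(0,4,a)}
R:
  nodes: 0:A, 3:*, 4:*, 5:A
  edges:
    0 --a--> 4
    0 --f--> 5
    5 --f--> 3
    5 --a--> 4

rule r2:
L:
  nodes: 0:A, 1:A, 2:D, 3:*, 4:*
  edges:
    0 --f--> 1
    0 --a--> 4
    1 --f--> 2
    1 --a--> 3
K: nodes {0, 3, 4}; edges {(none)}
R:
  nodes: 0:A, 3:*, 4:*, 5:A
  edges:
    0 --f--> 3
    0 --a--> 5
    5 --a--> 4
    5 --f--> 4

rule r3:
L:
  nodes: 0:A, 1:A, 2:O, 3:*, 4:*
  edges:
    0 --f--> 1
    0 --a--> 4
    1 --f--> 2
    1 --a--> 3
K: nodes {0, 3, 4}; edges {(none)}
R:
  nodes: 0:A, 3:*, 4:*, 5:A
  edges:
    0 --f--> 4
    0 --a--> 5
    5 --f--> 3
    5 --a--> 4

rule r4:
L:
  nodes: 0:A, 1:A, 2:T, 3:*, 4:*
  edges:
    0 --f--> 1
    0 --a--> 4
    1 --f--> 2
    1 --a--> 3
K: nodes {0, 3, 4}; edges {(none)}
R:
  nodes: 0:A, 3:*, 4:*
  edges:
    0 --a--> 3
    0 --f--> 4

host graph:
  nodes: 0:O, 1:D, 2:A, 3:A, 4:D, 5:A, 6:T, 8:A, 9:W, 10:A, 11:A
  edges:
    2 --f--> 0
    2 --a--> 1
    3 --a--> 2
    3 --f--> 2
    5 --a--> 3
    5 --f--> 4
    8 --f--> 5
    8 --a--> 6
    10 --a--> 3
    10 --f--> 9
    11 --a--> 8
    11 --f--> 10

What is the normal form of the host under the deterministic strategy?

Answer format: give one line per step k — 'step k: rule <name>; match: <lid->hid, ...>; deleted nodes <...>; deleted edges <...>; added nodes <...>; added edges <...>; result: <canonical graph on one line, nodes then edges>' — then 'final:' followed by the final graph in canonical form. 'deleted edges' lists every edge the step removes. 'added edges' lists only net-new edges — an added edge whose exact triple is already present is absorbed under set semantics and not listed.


step 1: rule r1; match: 0->11, 1->10, 2->9, 3->3, 4->8; deleted nodes 9, 10; deleted edges (10,3,a); (10,9,f); (11,10,f); added nodes 12; added edges (11,12,f); (12,3,f); (12,8,a); result: nodes: 0:O, 1:D, 2:A, 3:A, 4:D, 5:A, 6:T, 8:A, 11:A, 12:A edges: (2,0,f); (2,1,a); (3,2,a); (3,2,f); (5,3,a); (5,4,f); (8,5,f); (8,6,a); (11,8,a); (11,12,f); (12,3,f); (12,8,a)
step 2: rule r2; match: 0->8, 1->5, 2->4, 3->3, 4->6; deleted nodes 4, 5; deleted edges (5,3,a); (5,4,f); (8,5,f); (8,6,a); added nodes 13; added edges (8,3,f); (8,13,a); (13,6,a); (13,6,f); result: nodes: 0:O, 1:D, 2:A, 3:A, 6:T, 8:A, 11:A, 12:A, 13:A edges: (2,0,f); (2,1,a); (3,2,a); (3,2,f); (8,3,f); (8,13,a); (11,8,a); (11,12,f); (12,3,f); (12,8,a); (13,6,a); (13,6,f)
final:
nodes: 0:O, 1:D, 2:A, 3:A, 6:T, 8:A, 11:A, 12:A, 13:A
edges: (2,0,f); (2,1,a); (3,2,a); (3,2,f); (8,3,f); (8,13,a); (11,8,a); (11,12,f); (12,3,f); (12,8,a); (13,6,a); (13,6,f)


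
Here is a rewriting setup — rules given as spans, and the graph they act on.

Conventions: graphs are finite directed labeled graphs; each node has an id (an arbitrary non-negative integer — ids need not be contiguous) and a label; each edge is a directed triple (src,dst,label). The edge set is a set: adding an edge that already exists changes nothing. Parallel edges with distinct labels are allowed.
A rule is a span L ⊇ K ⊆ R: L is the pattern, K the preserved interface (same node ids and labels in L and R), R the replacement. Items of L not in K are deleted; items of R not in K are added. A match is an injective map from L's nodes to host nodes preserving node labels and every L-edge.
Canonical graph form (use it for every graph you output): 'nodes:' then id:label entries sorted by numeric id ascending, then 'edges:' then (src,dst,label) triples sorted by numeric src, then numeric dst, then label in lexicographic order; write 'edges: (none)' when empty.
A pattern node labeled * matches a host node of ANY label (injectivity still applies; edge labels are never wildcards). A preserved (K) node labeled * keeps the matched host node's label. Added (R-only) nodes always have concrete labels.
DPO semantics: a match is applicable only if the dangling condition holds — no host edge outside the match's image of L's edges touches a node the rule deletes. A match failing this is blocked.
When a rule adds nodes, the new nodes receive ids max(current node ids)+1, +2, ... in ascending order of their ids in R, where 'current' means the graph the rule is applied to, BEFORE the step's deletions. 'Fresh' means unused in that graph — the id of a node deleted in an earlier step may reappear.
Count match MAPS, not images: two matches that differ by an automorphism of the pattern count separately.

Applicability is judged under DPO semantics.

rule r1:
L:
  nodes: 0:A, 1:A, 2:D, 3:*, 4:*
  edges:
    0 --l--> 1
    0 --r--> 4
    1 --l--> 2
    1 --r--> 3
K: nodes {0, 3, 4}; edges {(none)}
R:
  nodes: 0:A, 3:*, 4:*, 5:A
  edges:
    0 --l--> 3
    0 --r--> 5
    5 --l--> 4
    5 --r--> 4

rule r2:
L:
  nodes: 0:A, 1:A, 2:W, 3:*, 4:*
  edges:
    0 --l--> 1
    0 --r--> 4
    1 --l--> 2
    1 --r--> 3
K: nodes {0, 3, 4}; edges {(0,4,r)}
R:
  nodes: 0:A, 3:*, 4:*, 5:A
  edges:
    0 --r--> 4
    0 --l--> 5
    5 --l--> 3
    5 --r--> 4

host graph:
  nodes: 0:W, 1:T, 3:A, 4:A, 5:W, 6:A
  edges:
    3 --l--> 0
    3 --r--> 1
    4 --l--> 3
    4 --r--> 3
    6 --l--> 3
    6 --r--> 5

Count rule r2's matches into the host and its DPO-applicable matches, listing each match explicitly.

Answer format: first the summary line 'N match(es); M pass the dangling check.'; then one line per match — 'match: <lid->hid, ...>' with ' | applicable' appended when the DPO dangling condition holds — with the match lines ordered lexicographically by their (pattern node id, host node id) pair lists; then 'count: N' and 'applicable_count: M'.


1 match(es); 0 pass the dangling check.
match: 0->6, 1->3, 2->0, 3->1, 4->5
count: 1
applicable_count: 0


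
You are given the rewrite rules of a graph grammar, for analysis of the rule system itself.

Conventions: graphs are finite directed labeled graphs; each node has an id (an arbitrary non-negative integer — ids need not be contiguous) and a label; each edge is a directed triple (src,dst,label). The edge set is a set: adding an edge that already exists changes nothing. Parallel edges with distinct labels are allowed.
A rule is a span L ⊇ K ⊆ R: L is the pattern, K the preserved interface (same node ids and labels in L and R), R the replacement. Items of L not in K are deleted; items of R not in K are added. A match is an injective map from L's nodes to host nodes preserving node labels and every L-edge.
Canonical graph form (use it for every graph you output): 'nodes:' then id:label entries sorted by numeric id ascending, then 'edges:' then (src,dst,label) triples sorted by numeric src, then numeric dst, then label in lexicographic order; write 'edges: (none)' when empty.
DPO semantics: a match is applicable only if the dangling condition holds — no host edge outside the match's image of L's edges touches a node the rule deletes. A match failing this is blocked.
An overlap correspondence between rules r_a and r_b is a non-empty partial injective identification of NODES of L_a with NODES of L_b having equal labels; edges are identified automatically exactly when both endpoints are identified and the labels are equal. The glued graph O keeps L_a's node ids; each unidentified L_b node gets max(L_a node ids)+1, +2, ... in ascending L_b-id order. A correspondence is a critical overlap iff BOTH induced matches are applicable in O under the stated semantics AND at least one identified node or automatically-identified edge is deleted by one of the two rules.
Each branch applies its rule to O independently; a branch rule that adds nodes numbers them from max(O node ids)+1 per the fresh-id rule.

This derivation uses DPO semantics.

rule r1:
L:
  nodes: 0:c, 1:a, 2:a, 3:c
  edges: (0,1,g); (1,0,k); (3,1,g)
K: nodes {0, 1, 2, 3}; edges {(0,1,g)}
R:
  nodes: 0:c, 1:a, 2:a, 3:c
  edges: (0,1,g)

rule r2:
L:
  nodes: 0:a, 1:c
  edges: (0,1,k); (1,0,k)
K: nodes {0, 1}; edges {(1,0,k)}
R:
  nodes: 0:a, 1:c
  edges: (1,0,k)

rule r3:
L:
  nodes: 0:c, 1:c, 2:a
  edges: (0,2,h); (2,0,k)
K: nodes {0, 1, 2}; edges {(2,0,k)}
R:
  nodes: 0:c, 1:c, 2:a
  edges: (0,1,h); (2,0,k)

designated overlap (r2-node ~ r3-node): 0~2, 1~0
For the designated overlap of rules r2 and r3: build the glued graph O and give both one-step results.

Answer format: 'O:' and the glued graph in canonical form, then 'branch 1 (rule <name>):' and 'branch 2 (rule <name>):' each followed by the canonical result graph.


O:
nodes: 0:a, 1:c, 2:c
edges: (0,1,k); (1,0,h); (1,0,k)
branch 1 (rule r2):
nodes: 0:a, 1:c, 2:c
edges: (1,0,h); (1,0,k)
branch 2 (rule r3):
nodes: 0:a, 1:c, 2:c
edges: (0,1,k); (1,0,k); (1,2,h)


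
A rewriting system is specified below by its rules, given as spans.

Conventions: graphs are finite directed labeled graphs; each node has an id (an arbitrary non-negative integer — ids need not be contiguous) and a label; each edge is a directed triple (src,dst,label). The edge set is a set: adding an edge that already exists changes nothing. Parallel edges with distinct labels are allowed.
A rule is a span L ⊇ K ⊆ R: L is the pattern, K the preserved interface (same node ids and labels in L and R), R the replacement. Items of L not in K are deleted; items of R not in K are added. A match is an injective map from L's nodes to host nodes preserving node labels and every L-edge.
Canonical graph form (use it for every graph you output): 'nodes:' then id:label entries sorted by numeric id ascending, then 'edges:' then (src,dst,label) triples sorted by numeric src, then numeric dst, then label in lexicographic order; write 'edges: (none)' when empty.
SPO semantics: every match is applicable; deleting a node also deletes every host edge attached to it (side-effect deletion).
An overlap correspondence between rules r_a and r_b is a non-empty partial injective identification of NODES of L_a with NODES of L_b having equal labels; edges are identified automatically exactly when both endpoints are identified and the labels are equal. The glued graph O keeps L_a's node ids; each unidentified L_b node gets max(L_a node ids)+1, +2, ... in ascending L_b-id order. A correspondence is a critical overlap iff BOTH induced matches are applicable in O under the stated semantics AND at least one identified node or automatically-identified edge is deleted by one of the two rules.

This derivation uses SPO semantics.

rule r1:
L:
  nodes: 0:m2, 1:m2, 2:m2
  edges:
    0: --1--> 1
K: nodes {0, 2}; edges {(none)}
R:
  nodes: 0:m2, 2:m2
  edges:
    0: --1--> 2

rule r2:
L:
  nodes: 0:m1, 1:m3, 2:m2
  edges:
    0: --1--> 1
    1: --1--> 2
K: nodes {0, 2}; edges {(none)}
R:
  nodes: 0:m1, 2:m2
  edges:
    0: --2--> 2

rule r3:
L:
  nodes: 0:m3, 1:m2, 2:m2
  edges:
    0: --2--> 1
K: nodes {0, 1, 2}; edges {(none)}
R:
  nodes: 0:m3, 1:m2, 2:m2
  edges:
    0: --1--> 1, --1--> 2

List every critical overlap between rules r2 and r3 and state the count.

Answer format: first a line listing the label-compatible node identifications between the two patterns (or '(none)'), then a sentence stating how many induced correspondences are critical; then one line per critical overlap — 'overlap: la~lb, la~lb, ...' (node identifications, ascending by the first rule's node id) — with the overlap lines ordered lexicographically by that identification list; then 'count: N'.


label-compatible node identifications between L(r2) and L(r3): 1~0, 2~1, 2~2
3 of the induced correspondences are critical overlaps of r2 and r3.
overlap: 1~0
overlap: 1~0, 2~1
overlap: 1~0, 2~2
count: 3
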